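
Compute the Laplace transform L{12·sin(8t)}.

L{sin(ωt)} = ω/(s² + ω²), so L{sin(8t)} = 8/(s² + 64). Then L{12·sin(8t)} = 12·8/(s² + 64) = 96/(s² + 64)

Final answer: 96/(s² + 64)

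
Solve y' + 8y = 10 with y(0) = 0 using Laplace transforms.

sY + 8Y = 10/s. Y = 10/(s(s+8)). Partial fractions: Y = 5/4/s - 5/4/(s+8)

Final answer: y(t) = 5/4(1 - e^(-8t))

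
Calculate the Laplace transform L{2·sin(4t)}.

L{sin(ωt)} = ω/(s² + ω²), so L{sin(4t)} = 4/(s² + 16). Then L{2·sin(4t)} = 2·4/(s² + 16) = 8/(s² + 16)

Final answer: 8/(s² + 16)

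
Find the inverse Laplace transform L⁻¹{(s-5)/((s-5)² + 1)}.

Using frequency shift, L⁻¹{(s-5)/((s-5)² + 1)} = e^(5t)·cos(t)

Final answer: e^(5t)·cos(t)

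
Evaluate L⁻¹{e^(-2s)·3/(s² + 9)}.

L⁻¹{3/(s² + 9)} = sin(3t). By the time shift theorem, L⁻¹{e^(-as)F(s)} = u(t-a)f(t-a) with a=2, so L⁻¹{e^(-2s)·3/(s² + 9)} = u(t-2)·sin(3(t-2))

Final answer: u(t-2)·sin(3(t-2))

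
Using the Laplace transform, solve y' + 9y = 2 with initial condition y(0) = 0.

sY + 9Y = 2/s. Y = 2/(s(s+9)). Partial fractions: Y = 2/9/s - 2/9/(s+9)

Final answer: y(t) = 2/9(1 - e^(-9t))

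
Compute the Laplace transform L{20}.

L{20} = 20 · L{1} = 20/s

Final answer: 20/s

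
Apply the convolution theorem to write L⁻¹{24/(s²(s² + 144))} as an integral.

24/(s²(s² + 144)) = (1/s²)·(24/(s² + 144)) = L{t}·L{2·sin(12t)}. So f(t) = t*(2·sin(12t)) = ∫₀ᵗ 2τ·sin(12(t-τ)) dτ

Final answer: ∫₀ᵗ 2τ·sin(12(t-τ)) dτ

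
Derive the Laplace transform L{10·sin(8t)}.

L{sin(ωt)} = ω/(s² + ω²), so L{sin(8t)} = 8/(s² + 64). Then L{10·sin(8t)} = 10·8/(s² + 64) = 80/(s² + 64)

Final answer: 80/(s² + 64)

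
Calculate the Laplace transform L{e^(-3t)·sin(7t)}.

L{e^(at)·sin(ωt)} = ω/((s-a)² + ω²), so L{e^(-3t)·sin(7t)} = 7/((s+3)² + 49)

Final answer: 7/((s+3)² + 49)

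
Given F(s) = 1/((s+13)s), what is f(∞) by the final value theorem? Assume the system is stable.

f(∞) = lim_{s→0} sF(s) = lim_{s→0} 1/(s+13) = 1/13

Final answer: 1/13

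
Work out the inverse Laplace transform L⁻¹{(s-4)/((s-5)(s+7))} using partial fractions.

Using partial fractions, f(t) = (e^(5t) + 11e^(-7t))/12

Final answer: (e^(5t) + 11e^(-7t))/12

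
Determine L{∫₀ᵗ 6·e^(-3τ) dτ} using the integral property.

L{∫₀ᵗ f(τ)dτ} = F(s)/s with F(s) = 6/(s+3), so L{∫₀ᵗ 6·e^(-3τ) dτ} = 6/(s(s+3))

Final answer: 6/(s(s+3))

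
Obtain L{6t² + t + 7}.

L{6t² + t + 7} = 6·2/s³ + 1/s² + 7/s = 12/s³ + 1/s² + 7/s

Final answer: 12/s³ + 1/s² + 7/s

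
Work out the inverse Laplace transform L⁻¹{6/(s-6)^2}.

L⁻¹{n!/(s-a)^(n+1)} = t^n·e^(at) with n=1, a=6. So L⁻¹{1/(s-6)^2} = t·e^(6t), and L⁻¹{6/(s-6)^2} = (6/1)·t·e^(6t) = 6·t·e^(6t)

Final answer: 6·t·e^(6t)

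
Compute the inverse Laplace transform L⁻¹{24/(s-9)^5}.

L⁻¹{n!/(s-a)^(n+1)} = t^n·e^(at), so L⁻¹{24/(s-9)^5} = t^4·e^(9t)

Final answer: t^4·e^(9t)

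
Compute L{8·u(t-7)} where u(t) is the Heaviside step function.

L{u(t-a)} = e^(-as)/s. Here a=7, so L{u(t-7)} = e^(-7s)/s, and L{8·u(t-7)} = 8·e^(-7s)/s

Final answer: 8·e^(-7s)/s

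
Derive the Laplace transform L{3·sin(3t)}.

L{sin(ωt)} = ω/(s² + ω²), so L{sin(3t)} = 3/(s² + 9). Then L{3·sin(3t)} = 3·3/(s² + 9) = 9/(s² + 9)

Final answer: 9/(s² + 9)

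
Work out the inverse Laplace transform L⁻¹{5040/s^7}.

L⁻¹{n!/s^(n+1)} = t^n with n=6. So L⁻¹{720/s^7} = t^6, and L⁻¹{5040/s^7} = (5040/720)·t^6 = 7·t^6

Final answer: 7·t^6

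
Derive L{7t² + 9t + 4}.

L{7t² + 9t + 4} = 7·2/s³ + 9/s² + 4/s = 14/s³ + 9/s² + 4/s

Final answer: 14/s³ + 9/s² + 4/s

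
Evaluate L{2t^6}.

L{t^n} = n!/s^(n+1). So L{2t^6} = 2·6!/s^7 = 1440/s^7

Final answer: 1440/s^7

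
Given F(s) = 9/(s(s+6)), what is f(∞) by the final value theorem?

f(∞) = lim_{s→0} s·9/(s(s+6)) = lim_{s→0} 9/(s+6) = 9/6 = 3/2

Final answer: 3/2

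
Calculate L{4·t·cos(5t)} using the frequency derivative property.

L{cos(5t)} = s/(s² + 25). Derivative: d/ds[s/(s² + 25)] = [(s² + 25) - s·2s]/(s² + 25)² = (25 - s²)/(s² + 25)². So L{t·cos(5t)} = -F'(s) = (s² - 25)/(s² + 25)². Then L{4·t·cos(5t)} = 4·(s² - 25)/(s² + 25)²

Final answer: 4·(s² - 25)/(s² + 25)²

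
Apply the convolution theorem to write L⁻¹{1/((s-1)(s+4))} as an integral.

1/((s-1)(s+4)) = (1/(s-1))·(1/(s+4)) = L{e^t}·L{e^(-4t)}. So f(t) = e^t*e^(-4t) = ∫₀ᵗ e^(τ)·e^(-4(t-τ)) dτ

Final answer: ∫₀ᵗ e^(τ)·e^(-4(t-τ)) dτ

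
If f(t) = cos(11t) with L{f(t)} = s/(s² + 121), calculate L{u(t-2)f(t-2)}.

Time shift theorem: L{u(t-a)f(t-a)} = e^(-as)F(s). Here a=2, F(s) = s/(s² + 121), so L{u(t-2)f(t-2)} = e^(-2s)·s/(s² + 121)

Final answer: e^(-2s)·s/(s² + 121)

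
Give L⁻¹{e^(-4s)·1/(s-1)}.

L⁻¹{1/(s-1)} = e^t. By the time shift theorem, L⁻¹{e^(-as)F(s)} = u(t-a)f(t-a) with a=4, so L⁻¹{e^(-4s)·1/(s-1)} = u(t-4)·e^(t-4)

Final answer: u(t-4)·e^(t-4)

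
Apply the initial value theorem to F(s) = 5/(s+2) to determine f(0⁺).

f(0⁺) = lim_{s→∞} s·5/(s+2) = lim_{s→∞} 5s/(s+2) = 5

Final answer: 5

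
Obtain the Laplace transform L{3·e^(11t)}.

L{e^(at)} = 1/(s-a), so L{e^(11t)} = 1/(s-11). Then L{3·e^(11t)} = 3/(s-11)

Final answer: 3/(s-11)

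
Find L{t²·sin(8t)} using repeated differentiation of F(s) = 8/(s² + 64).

F(s) = 8/(s² + 64). F'(s) = -16s/(s² + 64)². F''(s) = -16(64 - 3s²)/(s² + 64)³ = (48s² - 1024)/(s² + 64)³. So L{t²·sin(8t)} = (-1)² F''(s) = (48s² - 1024)/(s² + 64)³

Final answer: (48s² - 1024)/(s² + 64)³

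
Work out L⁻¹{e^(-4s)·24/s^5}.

L⁻¹{24/s^5} = t^4. By the time shift theorem, L⁻¹{e^(-as)F(s)} = u(t-a)f(t-a) with a=4, so L⁻¹{e^(-4s)·24/s^5} = u(t-4)·(t-4)^4

Final answer: u(t-4)·(t-4)^4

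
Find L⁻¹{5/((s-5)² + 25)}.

Form: b/((s-a)² + b²) → e^(at)sin(bt). With a=5, b=5

Final answer: e^(5t)·sin(5t)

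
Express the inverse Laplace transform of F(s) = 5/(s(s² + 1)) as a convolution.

5/(s(s² + 1)) = (1/s)·(5/(s² + 1)) = L{1}·L{5·sin(t)}. So f(t) = 1*(5·sin(t)) = ∫₀ᵗ 5·sin(τ) dτ

Final answer: ∫₀ᵗ 5·sin(τ) dτ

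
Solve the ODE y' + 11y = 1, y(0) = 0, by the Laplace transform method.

sY + 11Y = 1/s. Y = 1/(s(s+11)). Partial fractions: Y = 1/11/s - 1/11/(s+11)

Final answer: y(t) = 1/11(1 - e^(-11t))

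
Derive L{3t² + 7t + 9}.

L{3t² + 7t + 9} = 3·2/s³ + 7/s² + 9/s = 6/s³ + 7/s² + 9/s

Final answer: 6/s³ + 7/s² + 9/s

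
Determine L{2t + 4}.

L{2t + 4} = 2·L{t} + 4·L{1} = 2/s² + 4/s

Final answer: 2/s² + 4/s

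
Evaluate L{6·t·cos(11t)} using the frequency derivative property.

L{cos(11t)} = s/(s² + 121). Derivative: d/ds[s/(s² + 121)] = [(s² + 121) - s·2s]/(s² + 121)² = (121 - s²)/(s² + 121)². So L{t·cos(11t)} = -F'(s) = (s² - 121)/(s² + 121)². Then L{6·t·cos(11t)} = 6·(s² - 121)/(s² + 121)²

Final answer: 6·(s² - 121)/(s² + 121)²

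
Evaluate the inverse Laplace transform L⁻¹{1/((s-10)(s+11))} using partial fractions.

Decompose: A/(s-10) + B/(s+11). A = 1/21, B = -1/21. f(t) = (e^(10t) - e^(-11t))/21

Final answer: (e^(10t) - e^(-11t))/21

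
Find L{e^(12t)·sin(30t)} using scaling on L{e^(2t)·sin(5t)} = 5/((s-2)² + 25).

Scaling with a=6: L{e^(12t)·sin(30t)} = (1/6) · 5/((s/6-2)² + 25). Simplifying: 30/((s-12)² + 900)

Final answer: 30/((s-12)² + 900)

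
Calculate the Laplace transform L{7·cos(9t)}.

L{cos(ωt)} = s/(s² + ω²), so L{cos(9t)} = s/(s² + 81). Then L{7·cos(9t)} = 7·s/(s² + 81) = 7s/(s² + 81)

Final answer: 7s/(s² + 81)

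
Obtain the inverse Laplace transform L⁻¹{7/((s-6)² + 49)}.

Using frequency shift, L⁻¹{7/((s-6)² + 49)} = e^(6t)·sin(7t)

Final answer: e^(6t)·sin(7t)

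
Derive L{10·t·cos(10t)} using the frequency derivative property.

L{cos(10t)} = s/(s² + 100). Derivative: d/ds[s/(s² + 100)] = [(s² + 100) - s·2s]/(s² + 100)² = (100 - s²)/(s² + 100)². So L{t·cos(10t)} = -F'(s) = (s² - 100)/(s² + 100)². Then L{10·t·cos(10t)} = 10·(s² - 100)/(s² + 100)²

Final answer: 10·(s² - 100)/(s² + 100)²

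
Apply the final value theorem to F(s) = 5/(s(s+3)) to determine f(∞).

f(∞) = lim_{s→0} s·5/(s(s+3)) = lim_{s→0} 5/(s+3) = 5/3 = 5/3

Final answer: 5/3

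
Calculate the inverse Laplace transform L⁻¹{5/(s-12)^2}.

L⁻¹{n!/(s-a)^(n+1)} = t^n·e^(at) with n=1, a=12. So L⁻¹{1/(s-12)^2} = t·e^(12t), and L⁻¹{5/(s-12)^2} = (5/1)·t·e^(12t) = 5·t·e^(12t)

Final answer: 5·t·e^(12t)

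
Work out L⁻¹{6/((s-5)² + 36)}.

Form: b/((s-a)² + b²) → e^(at)sin(bt). With a=5, b=6

Final answer: e^(5t)·sin(6t)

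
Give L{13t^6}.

L{t^n} = n!/s^(n+1). So L{13t^6} = 13·6!/s^7 = 9360/s^7

Final answer: 9360/s^7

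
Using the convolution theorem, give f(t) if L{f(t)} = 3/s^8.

3/s^8 = (3/s)·(1/s^7) = L{3}·L{t^6/720}. By convolution, f(t) = 3*t^6/720 = ∫₀ᵗ 3·τ^6/720 dτ = 3·t^7/5040

Final answer: 3·t^7/5040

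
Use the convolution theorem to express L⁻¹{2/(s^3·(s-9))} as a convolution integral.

2/(s^3·(s-9)) = (2/s^3)·(1/(s-9)) = L{t^2}·L{e^(9t)}. So f(t) = t^2*e^(9t) = ∫₀ᵗ τ^2·e^(9(t-τ)) dτ

Final answer: ∫₀ᵗ τ^2·e^(9(t-τ)) dτ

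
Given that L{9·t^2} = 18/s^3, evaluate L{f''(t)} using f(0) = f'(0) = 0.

L{f''(t)} = s²F(s) - sf(0) - f'(0) = s²·18/s^3 - 0 - 0 = 18/s

Final answer: 18/s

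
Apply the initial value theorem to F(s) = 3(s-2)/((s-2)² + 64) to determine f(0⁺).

f(0⁺) = lim_{s→∞} sF(s) = lim_{s→∞} 3s(s-2)/((s-2)² + 64) = 3

Final answer: 3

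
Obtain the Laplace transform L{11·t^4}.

L{t^n} = n!/s^(n+1), so L{t^4} = 24/s^5. Then L{11·t^4} = 11·24/s^5 = 264/s^5

Final answer: 264/s^5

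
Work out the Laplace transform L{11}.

L{11} = 11 · L{1} = 11/s

Final answer: 11/s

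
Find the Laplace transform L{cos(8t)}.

L{cos(ωt)} = s/(s² + ω²), so L{cos(8t)} = s/(s² + 64)

Final answer: s/(s² + 64)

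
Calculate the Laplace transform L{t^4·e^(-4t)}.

L{t^n·e^(at)} = n!/(s-a)^(n+1), so L{t^4·e^(-4t)} = 24/(s+4)^5

Final answer: 24/(s+4)^5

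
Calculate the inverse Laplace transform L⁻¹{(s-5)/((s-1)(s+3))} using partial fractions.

Using partial fractions, f(t) = (-4e^t + 8e^(-3t))/4

Final answer: (-4e^t + 8e^(-3t))/4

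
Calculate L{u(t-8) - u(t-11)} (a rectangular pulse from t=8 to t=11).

L{u(t-a)} = e^(-as)/s. L{u(t-8) - u(t-11)} = (e^(-8s) - e^(-11s))/s

Final answer: (e^(-8s) - e^(-11s))/s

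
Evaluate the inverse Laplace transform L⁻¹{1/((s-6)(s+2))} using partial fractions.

Decompose: A/(s-6) + B/(s+2). A = 1/8, B = -1/8. f(t) = (e^(6t) - e^(-2t))/8

Final answer: (e^(6t) - e^(-2t))/8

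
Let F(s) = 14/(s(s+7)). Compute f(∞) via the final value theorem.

f(∞) = lim_{s→0} s·14/(s(s+7)) = lim_{s→0} 14/(s+7) = 14/7 = 2

Final answer: 2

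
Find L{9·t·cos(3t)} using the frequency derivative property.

L{cos(3t)} = s/(s² + 9). Derivative: d/ds[s/(s² + 9)] = [(s² + 9) - s·2s]/(s² + 9)² = (9 - s²)/(s² + 9)². So L{t·cos(3t)} = -F'(s) = (s² - 9)/(s² + 9)². Then L{9·t·cos(3t)} = 9·(s² - 9)/(s² + 9)²

Final answer: 9·(s² - 9)/(s² + 9)²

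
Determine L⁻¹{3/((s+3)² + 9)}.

Form: b/((s-a)² + b²) → e^(at)sin(bt). With a=-3, b=3

Final answer: e^(-3t)·sin(3t)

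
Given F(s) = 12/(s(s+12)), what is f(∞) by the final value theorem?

f(∞) = lim_{s→0} s·12/(s(s+12)) = lim_{s→0} 12/(s+12) = 12/12 = 1

Final answer: 1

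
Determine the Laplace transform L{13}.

L{13} = 13 · L{1} = 13/s

Final answer: 13/s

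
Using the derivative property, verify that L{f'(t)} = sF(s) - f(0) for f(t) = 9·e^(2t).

f'(t) = 18e^(2t). Direct: L{f'(t)} = 18/(s-2). Property: s·9/(s-2) - 9 = (9s - 9(s-2))/(s-2) = 18/(s-2). ✓

Final answer: 18/(s-2)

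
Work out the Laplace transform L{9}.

L{9} = 9 · L{1} = 9/s

Final answer: 9/s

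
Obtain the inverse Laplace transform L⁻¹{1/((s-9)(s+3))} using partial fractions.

Decompose: A/(s-9) + B/(s+3). A = 1/12, B = -1/12. f(t) = (e^(9t) - e^(-3t))/12

Final answer: (e^(9t) - e^(-3t))/12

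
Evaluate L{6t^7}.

L{t^n} = n!/s^(n+1). So L{6t^7} = 6·7!/s^8 = 30240/s^8

Final answer: 30240/s^8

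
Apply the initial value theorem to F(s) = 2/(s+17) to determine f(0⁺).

f(0⁺) = lim_{s→∞} s·2/(s+17) = lim_{s→∞} 2s/(s+17) = 2

Final answer: 2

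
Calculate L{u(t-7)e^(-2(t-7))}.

u(t-a)f(t-a) with f(t)=e^(-2t). L{e^(-2t)} = 1/(s+2). By time shift: e^(-7s)/(s+2)

Final answer: e^(-7s)/(s+2)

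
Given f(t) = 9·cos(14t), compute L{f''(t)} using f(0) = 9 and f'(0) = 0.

F(s) = 9s/(s² + 196). L{f''(t)} = s²F(s) - sf(0) - f'(0) = 9s³/(s² + 196) - 9s = (9s³ - 9s(s² + 196))/(s² + 196) = -1764s/(s² + 196)

Final answer: -1764s/(s² + 196)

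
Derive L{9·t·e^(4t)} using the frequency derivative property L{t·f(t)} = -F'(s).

L{e^(4t)} = 1/(s-4). By frequency derivative: L{t·e^(4t)} = -d/ds[1/(s-4)] = -(-1)/(s-4)² = 1/(s-4)². Then L{9·t·e^(4t)} = 9·1/(s-4)² = 9/(s-4)²

Final answer: 9/(s-4)²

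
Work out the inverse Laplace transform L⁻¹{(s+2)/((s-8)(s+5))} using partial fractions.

Using partial fractions, f(t) = (10e^(8t) + 3e^(-5t))/13

Final answer: (10e^(8t) + 3e^(-5t))/13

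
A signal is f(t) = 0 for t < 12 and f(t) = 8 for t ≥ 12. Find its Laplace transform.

f(t) = 8·u(t-12). L{u(t-12)} = e^(-12s)/s, so L{f(t)} = 8·e^(-12s)/s

Final answer: 8·e^(-12s)/s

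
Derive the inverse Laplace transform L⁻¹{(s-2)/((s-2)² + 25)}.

Using frequency shift, L⁻¹{(s-2)/((s-2)² + 25)} = e^(2t)·cos(5t)

Final answer: e^(2t)·cos(5t)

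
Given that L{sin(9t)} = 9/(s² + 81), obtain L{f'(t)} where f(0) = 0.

L{f'(t)} = s·F(s) - f(0) = s·9/(s² + 81) - 0 = 9s/(s² + 81)

Final answer: 9s/(s² + 81)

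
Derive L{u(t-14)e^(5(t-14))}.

u(t-a)f(t-a) with f(t)=e^(5t). L{e^(5t)} = 1/(s-5). By time shift: e^(-14s)/(s-5)

Final answer: e^(-14s)/(s-5)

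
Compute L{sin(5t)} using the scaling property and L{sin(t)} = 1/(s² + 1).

Using L{f(at)} = (1/a)F(s/a) with a=5: L{sin(5t)} = (1/5) · 1/((s/5)² + 1) = (1/5) · 1·25/(s² + 25) = 5/(s² + 25)

Final answer: 5/(s² + 25)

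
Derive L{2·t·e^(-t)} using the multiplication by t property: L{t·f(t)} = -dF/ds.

Using L{t^n·e^(at)} = n!/(s-a)^(n+1), L{t·e^(-t)} = 1/(s+1)^2, so L{2·t·e^(-t)} = 2·1/(s+1)^2 = 2/(s+1)^2

Final answer: 2/(s+1)^2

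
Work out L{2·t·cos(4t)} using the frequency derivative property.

L{cos(4t)} = s/(s² + 16). Derivative: d/ds[s/(s² + 16)] = [(s² + 16) - s·2s]/(s² + 16)² = (16 - s²)/(s² + 16)². So L{t·cos(4t)} = -F'(s) = (s² - 16)/(s² + 16)². Then L{2·t·cos(4t)} = 2·(s² - 16)/(s² + 16)²

Final answer: 2·(s² - 16)/(s² + 16)²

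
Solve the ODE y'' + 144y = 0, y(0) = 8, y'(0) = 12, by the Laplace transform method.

L{y''} + 144L{y} = 0. s²Y - 8s - 12 + 144Y = 0. Y(s² + 144) = 8s + 12. Y = (8s + 12)/(s² + 144). Inverting: y(t) = 8cos(12t) + sin(12t)

Final answer: y(t) = 8cos(12t) + sin(12t)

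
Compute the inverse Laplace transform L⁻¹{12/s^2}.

L⁻¹{n!/s^(n+1)} = t^n with n=1. So L⁻¹{1/s^2} = t, and L⁻¹{12/s^2} = (12/1)·t = 12·t

Final answer: 12·t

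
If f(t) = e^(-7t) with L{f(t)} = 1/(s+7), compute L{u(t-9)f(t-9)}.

Time shift theorem: L{u(t-a)f(t-a)} = e^(-as)F(s). Here a=9, F(s) = 1/(s+7), so L{u(t-9)f(t-9)} = e^(-9s)·1/(s+7)

Final answer: e^(-9s)·1/(s+7)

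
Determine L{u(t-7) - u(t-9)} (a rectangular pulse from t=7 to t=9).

L{u(t-a)} = e^(-as)/s. L{u(t-7) - u(t-9)} = (e^(-7s) - e^(-9s))/s

Final answer: (e^(-7s) - e^(-9s))/s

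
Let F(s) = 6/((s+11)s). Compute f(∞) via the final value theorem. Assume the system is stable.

f(∞) = lim_{s→0} sF(s) = lim_{s→0} 6/(s+11) = 6/11

Final answer: 6/11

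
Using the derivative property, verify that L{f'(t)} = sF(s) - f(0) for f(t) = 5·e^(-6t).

f'(t) = -30e^(-6t). Direct: L{f'(t)} = -30/(s+6). Property: s·5/(s+6) - 5 = (5s - 5(s+6))/(s+6) = -30/(s+6). ✓

Final answer: -30/(s+6)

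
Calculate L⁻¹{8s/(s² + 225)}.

This is the form c·s/(s² + a²) with a = 15, c = 8. L⁻¹ = 8·cos(15t)

Final answer: 8·cos(15t)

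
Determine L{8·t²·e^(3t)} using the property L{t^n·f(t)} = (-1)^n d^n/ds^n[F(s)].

L{e^(3t)} = 1/(s-3). d/ds[1/(s-3)] = -1/(s-3)². d²/ds²[1/(s-3)] = 2/(s-3)³. So L{t²·e^(3t)} = (-1)² · 2/(s-3)³ = 2/(s-3)³. Then L{8·t²·e^(3t)} = 8·2/(s-3)³ = 16/(s-3)³

Final answer: 16/(s-3)³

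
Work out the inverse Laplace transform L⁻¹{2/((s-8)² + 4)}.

Using frequency shift, L⁻¹{2/((s-8)² + 4)} = e^(8t)·sin(2t)

Final answer: e^(8t)·sin(2t)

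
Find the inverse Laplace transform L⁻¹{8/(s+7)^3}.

L⁻¹{n!/(s-a)^(n+1)} = t^n·e^(at) with n=2, a=-7. So L⁻¹{2/(s+7)^3} = t^2·e^(-7t), and L⁻¹{8/(s+7)^3} = (8/2)·t^2·e^(-7t) = 4·t^2·e^(-7t)

Final answer: 4·t^2·e^(-7t)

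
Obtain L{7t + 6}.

L{7t + 6} = 7·L{t} + 6·L{1} = 7/s² + 6/s

Final answer: 7/s² + 6/s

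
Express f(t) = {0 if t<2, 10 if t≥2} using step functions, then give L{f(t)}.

f(t) = 10·u(t-2). L{u(t-2)} = e^(-2s)/s, so L{f(t)} = 10·e^(-2s)/s

Final answer: 10·e^(-2s)/s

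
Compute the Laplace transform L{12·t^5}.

L{t^n} = n!/s^(n+1), so L{t^5} = 120/s^6. Then L{12·t^5} = 12·120/s^6 = 1440/s^6

Final answer: 1440/s^6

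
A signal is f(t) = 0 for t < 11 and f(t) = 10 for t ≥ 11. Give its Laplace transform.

f(t) = 10·u(t-11). L{u(t-11)} = e^(-11s)/s, so L{f(t)} = 10·e^(-11s)/s

Final answer: 10·e^(-11s)/s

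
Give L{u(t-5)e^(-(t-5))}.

u(t-a)f(t-a) with f(t)=e^(-t). L{e^(-t)} = 1/(s+1). By time shift: e^(-5s)/(s+1)

Final answer: e^(-5s)/(s+1)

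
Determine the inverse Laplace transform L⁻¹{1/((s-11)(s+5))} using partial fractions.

Decompose: A/(s-11) + B/(s+5). A = 1/16, B = -1/16. f(t) = (e^(11t) - e^(-5t))/16

Final answer: (e^(11t) - e^(-5t))/16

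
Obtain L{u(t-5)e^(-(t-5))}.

u(t-a)f(t-a) with f(t)=e^(-t). L{e^(-t)} = 1/(s+1). By time shift: e^(-5s)/(s+1)

Final answer: e^(-5s)/(s+1)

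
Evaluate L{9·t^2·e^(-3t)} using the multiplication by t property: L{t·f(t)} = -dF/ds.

Using L{t^n·e^(at)} = n!/(s-a)^(n+1), L{t^2·e^(-3t)} = 2/(s+3)^3, so L{9·t^2·e^(-3t)} = 9·2/(s+3)^3 = 18/(s+3)^3

Final answer: 18/(s+3)^3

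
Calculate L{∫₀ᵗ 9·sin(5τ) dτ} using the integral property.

L{∫₀ᵗ f(τ)dτ} = F(s)/s with F(s) = 45/(s² + 25), so the result is (45/(s² + 25))/s = 45/(s(s² + 25))

Final answer: 45/(s(s² + 25))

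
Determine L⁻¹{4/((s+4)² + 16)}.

Form: b/((s-a)² + b²) → e^(at)sin(bt). With a=-4, b=4

Final answer: e^(-4t)·sin(4t)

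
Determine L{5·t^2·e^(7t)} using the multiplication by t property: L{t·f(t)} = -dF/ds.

Using L{t^n·e^(at)} = n!/(s-a)^(n+1), L{t^2·e^(7t)} = 2/(s-7)^3, so L{5·t^2·e^(7t)} = 5·2/(s-7)^3 = 10/(s-7)^3

Final answer: 10/(s-7)^3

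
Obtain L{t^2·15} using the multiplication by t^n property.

L{15} = 15/s. d^1/ds^1[1/s] = -1/s². d^2/ds^2[1/s] = 2/s^3. So L{t^2} = (-1)^{2}·2/s^3 = 2/s^3. Then L{t^2·15} = 15·2/s^3 = 30/s^3

Final answer: 30/s^3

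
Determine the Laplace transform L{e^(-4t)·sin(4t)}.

L{e^(at)·sin(ωt)} = ω/((s-a)² + ω²), so L{e^(-4t)·sin(4t)} = 4/((s+4)² + 16)

Final answer: 4/((s+4)² + 16)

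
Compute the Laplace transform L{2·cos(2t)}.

L{cos(ωt)} = s/(s² + ω²), so L{cos(2t)} = s/(s² + 4). Then L{2·cos(2t)} = 2·s/(s² + 4) = 2s/(s² + 4)

Final answer: 2s/(s² + 4)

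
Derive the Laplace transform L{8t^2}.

L{8t^2} = 8 · L{t^2} = 8 · 2/s^3 = 16/s^3

Final answer: 16/s^3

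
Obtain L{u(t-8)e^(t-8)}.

u(t-a)f(t-a) with f(t)=e^t. L{e^t} = 1/(s-1). By time shift: e^(-8s)/(s-1)

Final answer: e^(-8s)/(s-1)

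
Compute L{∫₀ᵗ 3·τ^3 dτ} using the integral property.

L{∫₀ᵗ f(τ)dτ} = F(s)/s with f(t) = 3t^3. F(s) = 18/s^4, so L{∫₀ᵗ 3·τ^3 dτ} = (18/s^4)/s = 18/s^5. (Check: ∫₀ᵗ 3·τ^3 dτ = 3t^4/4.)

Final answer: 18/s^5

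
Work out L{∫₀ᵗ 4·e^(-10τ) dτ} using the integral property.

L{∫₀ᵗ f(τ)dτ} = F(s)/s with F(s) = 4/(s+10), so L{∫₀ᵗ 4·e^(-10τ) dτ} = 4/(s(s+10))

Final answer: 4/(s(s+10))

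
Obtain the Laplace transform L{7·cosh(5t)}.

L{cosh(ωt)} = s/(s² - ω²), so L{cosh(5t)} = s/(s² - 25). Then L{7·cosh(5t)} = 7·s/(s² - 25) = 7s/(s² - 25)

Final answer: 7s/(s² - 25)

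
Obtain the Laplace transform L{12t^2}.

L{12t^2} = 12 · L{t^2} = 12 · 2/s^3 = 24/s^3

Final answer: 24/s^3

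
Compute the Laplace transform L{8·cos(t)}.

L{cos(ωt)} = s/(s² + ω²), so L{cos(t)} = s/(s² + 1). Then L{8·cos(t)} = 8·s/(s² + 1) = 8s/(s² + 1)

Final answer: 8s/(s² + 1)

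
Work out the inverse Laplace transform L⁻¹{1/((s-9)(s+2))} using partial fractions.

Decompose: A/(s-9) + B/(s+2). A = 1/11, B = -1/11. f(t) = (e^(9t) - e^(-2t))/11

Final answer: (e^(9t) - e^(-2t))/11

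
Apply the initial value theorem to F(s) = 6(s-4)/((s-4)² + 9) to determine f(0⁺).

f(0⁺) = lim_{s→∞} sF(s) = lim_{s→∞} 6s(s-4)/((s-4)² + 9) = 6

Final answer: 6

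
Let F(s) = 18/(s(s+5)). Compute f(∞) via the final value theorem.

f(∞) = lim_{s→0} s·18/(s(s+5)) = lim_{s→0} 18/(s+5) = 18/5 = 18/5

Final answer: 18/5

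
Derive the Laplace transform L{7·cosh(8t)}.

L{cosh(ωt)} = s/(s² - ω²), so L{cosh(8t)} = s/(s² - 64). Then L{7·cosh(8t)} = 7·s/(s² - 64) = 7s/(s² - 64)

Final answer: 7s/(s² - 64)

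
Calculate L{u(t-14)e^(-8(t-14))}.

u(t-a)f(t-a) with f(t)=e^(-8t). L{e^(-8t)} = 1/(s+8). By time shift: e^(-14s)/(s+8)

Final answer: e^(-14s)/(s+8)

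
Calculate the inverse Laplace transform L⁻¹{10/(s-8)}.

L⁻¹{1/(s-a)} = e^(at), so L⁻¹{1/(s-8)} = e^(8t), and L⁻¹{10/(s-8)} = 10·e^(8t)

Final answer: 10·e^(8t)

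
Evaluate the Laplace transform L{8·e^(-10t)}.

L{e^(at)} = 1/(s-a), so L{e^(-10t)} = 1/(s+10). Then L{8·e^(-10t)} = 8/(s+10)

Final answer: 8/(s+10)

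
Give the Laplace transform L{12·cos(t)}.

L{cos(ωt)} = s/(s² + ω²), so L{cos(t)} = s/(s² + 1). Then L{12·cos(t)} = 12·s/(s² + 1) = 12s/(s² + 1)

Final answer: 12s/(s² + 1)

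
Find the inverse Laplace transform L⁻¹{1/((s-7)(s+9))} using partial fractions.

Decompose: A/(s-7) + B/(s+9). A = 1/16, B = -1/16. f(t) = (e^(7t) - e^(-9t))/16

Final answer: (e^(7t) - e^(-9t))/16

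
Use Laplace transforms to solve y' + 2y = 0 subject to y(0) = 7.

L{y'} + 2L{y} = 0. sY - 7 + 2Y = 0. Y(s+2) = 7. Y = 7/(s+2)

Final answer: y(t) = 7e^(-2t)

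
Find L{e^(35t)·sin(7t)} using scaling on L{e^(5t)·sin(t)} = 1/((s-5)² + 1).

Scaling with a=7: L{e^(35t)·sin(7t)} = (1/7) · 1/((s/7-5)² + 1). Simplifying: 7/((s-35)² + 49)

Final answer: 7/((s-35)² + 49)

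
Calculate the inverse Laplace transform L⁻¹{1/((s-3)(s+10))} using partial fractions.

Decompose: A/(s-3) + B/(s+10). A = 1/13, B = -1/13. f(t) = (e^(3t) - e^(-10t))/13

Final answer: (e^(3t) - e^(-10t))/13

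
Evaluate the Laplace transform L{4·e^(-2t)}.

L{e^(at)} = 1/(s-a), so L{e^(-2t)} = 1/(s+2). Then L{4·e^(-2t)} = 4/(s+2)

Final answer: 4/(s+2)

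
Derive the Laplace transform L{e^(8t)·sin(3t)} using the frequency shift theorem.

Frequency shift: L{e^(at)f(t)} = F(s-a). L{e^(8t)·sin(3t)} = 3/((s-8)² + 9)

Final answer: 3/((s-8)² + 9)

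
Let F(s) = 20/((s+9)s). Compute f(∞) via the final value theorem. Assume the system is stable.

f(∞) = lim_{s→0} sF(s) = lim_{s→0} 20/(s+9) = 20/9

Final answer: 20/9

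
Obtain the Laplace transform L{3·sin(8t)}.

L{sin(ωt)} = ω/(s² + ω²), so L{sin(8t)} = 8/(s² + 64). Then L{3·sin(8t)} = 3·8/(s² + 64) = 24/(s² + 64)

Final answer: 24/(s² + 64)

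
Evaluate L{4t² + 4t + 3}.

L{4t² + 4t + 3} = 4·2/s³ + 4/s² + 3/s = 8/s³ + 4/s² + 3/s

Final answer: 8/s³ + 4/s² + 3/s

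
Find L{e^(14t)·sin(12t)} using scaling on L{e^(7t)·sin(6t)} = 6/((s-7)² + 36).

Scaling with a=2: L{e^(14t)·sin(12t)} = (1/2) · 6/((s/2-7)² + 36). Simplifying: 12/((s-14)² + 144)

Final answer: 12/((s-14)² + 144)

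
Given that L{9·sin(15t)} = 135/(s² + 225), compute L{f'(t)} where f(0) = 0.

L{f'(t)} = s·F(s) - f(0) = s·135/(s² + 225) - 0 = 135s/(s² + 225)

Final answer: 135s/(s² + 225)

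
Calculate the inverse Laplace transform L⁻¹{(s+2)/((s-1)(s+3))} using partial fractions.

Using partial fractions, f(t) = (3e^t + e^(-3t))/4

Final answer: (3e^t + e^(-3t))/4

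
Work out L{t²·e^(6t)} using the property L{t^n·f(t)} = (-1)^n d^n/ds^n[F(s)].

L{e^(6t)} = 1/(s-6). d/ds[1/(s-6)] = -1/(s-6)². d²/ds²[1/(s-6)] = 2/(s-6)³. So L{t²·e^(6t)} = (-1)² · 2/(s-6)³ = 2/(s-6)³

Final answer: 2/(s-6)³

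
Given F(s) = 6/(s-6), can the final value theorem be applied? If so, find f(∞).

sF(s) = 6s/(s-6) has a pole at s = 6 in the right half-plane. Theorem does NOT apply (unstable system; f(t) = 6·e^(6t) grows without bound).

Final answer: Not applicable (unstable)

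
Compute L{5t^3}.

L{t^n} = n!/s^(n+1). So L{5t^3} = 5·3!/s^4 = 30/s^4

Final answer: 30/s^4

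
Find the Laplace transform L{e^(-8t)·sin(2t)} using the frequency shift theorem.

Frequency shift: L{e^(at)f(t)} = F(s-a). L{e^(-8t)·sin(2t)} = 2/((s+8)² + 4)

Final answer: 2/((s+8)² + 4)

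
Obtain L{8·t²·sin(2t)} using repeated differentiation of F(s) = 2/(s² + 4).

F(s) = 2/(s² + 4). F'(s) = -4s/(s² + 4)². F''(s) = -4(4 - 3s²)/(s² + 4)³ = (12s² - 16)/(s² + 4)³. So L{t²·sin(2t)} = (-1)² F''(s) = (12s² - 16)/(s² + 4)³. Then L{8·t²·sin(2t)} = 8·(12s² - 16)/(s² + 4)³ = (96s² - 128)/(s² + 4)³

Final answer: (96s² - 128)/(s² + 4)³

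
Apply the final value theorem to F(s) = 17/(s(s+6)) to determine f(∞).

f(∞) = lim_{s→0} s·17/(s(s+6)) = lim_{s→0} 17/(s+6) = 17/6 = 17/6

Final answer: 17/6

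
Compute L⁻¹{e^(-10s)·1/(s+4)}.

L⁻¹{1/(s+4)} = e^(-4t). By the time shift theorem, L⁻¹{e^(-as)F(s)} = u(t-a)f(t-a) with a=10, so L⁻¹{e^(-10s)·1/(s+4)} = u(t-10)·e^(-4(t-10))

Final answer: u(t-10)·e^(-4(t-10))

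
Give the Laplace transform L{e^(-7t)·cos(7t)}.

L{e^(at)·cos(ωt)} = (s-a)/((s-a)² + ω²), so L{e^(-7t)·cos(7t)} = (s+7)/((s+7)² + 49)

Final answer: (s+7)/((s+7)² + 49)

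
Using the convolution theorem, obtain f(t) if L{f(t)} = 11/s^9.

11/s^9 = (11/s)·(1/s^8) = L{11}·L{t^7/5040}. By convolution, f(t) = 11*t^7/5040 = ∫₀ᵗ 11·τ^7/5040 dτ = 11·t^8/40320

Final answer: 11·t^8/40320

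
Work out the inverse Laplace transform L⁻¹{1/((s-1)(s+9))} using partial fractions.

Decompose: A/(s-1) + B/(s+9). A = 1/10, B = -1/10. f(t) = (e^t - e^(-9t))/10

Final answer: (e^t - e^(-9t))/10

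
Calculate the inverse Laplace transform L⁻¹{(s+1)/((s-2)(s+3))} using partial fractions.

Using partial fractions, f(t) = (3e^(2t) + 2e^(-3t))/5

Final answer: (3e^(2t) + 2e^(-3t))/5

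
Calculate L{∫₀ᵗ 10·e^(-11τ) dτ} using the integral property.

L{∫₀ᵗ f(τ)dτ} = F(s)/s with F(s) = 10/(s+11), so L{∫₀ᵗ 10·e^(-11τ) dτ} = 10/(s(s+11))

Final answer: 10/(s(s+11))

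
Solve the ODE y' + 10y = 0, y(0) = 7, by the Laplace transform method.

L{y'} + 10L{y} = 0. sY - 7 + 10Y = 0. Y(s+10) = 7. Y = 7/(s+10)

Final answer: y(t) = 7e^(-10t)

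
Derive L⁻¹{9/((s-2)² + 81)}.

Form: b/((s-a)² + b²) → e^(at)sin(bt). With a=2, b=9

Final answer: e^(2t)·sin(9t)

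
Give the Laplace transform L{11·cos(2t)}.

L{cos(ωt)} = s/(s² + ω²), so L{cos(2t)} = s/(s² + 4). Then L{11·cos(2t)} = 11·s/(s² + 4) = 11s/(s² + 4)

Final answer: 11s/(s² + 4)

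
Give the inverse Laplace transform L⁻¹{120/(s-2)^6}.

L⁻¹{n!/(s-a)^(n+1)} = t^n·e^(at), so L⁻¹{120/(s-2)^6} = t^5·e^(2t)

Final answer: t^5·e^(2t)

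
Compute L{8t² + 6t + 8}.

L{8t² + 6t + 8} = 8·2/s³ + 6/s² + 8/s = 16/s³ + 6/s² + 8/s

Final answer: 16/s³ + 6/s² + 8/s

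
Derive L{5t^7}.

L{t^n} = n!/s^(n+1). So L{5t^7} = 5·7!/s^8 = 25200/s^8

Final answer: 25200/s^8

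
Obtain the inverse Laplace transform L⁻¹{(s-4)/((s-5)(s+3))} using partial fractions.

Using partial fractions, f(t) = (e^(5t) + 7e^(-3t))/8

Final answer: (e^(5t) + 7e^(-3t))/8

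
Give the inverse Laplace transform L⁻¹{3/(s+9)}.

L⁻¹{1/(s-a)} = e^(at), so L⁻¹{1/(s+9)} = e^(-9t), and L⁻¹{3/(s+9)} = 3·e^(-9t)

Final answer: 3·e^(-9t)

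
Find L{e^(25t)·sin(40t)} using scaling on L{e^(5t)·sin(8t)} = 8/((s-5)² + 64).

Scaling with a=5: L{e^(25t)·sin(40t)} = (1/5) · 8/((s/5-5)² + 64). Simplifying: 40/((s-25)² + 1600)

Final answer: 40/((s-25)² + 1600)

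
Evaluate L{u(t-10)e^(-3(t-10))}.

u(t-a)f(t-a) with f(t)=e^(-3t). L{e^(-3t)} = 1/(s+3). By time shift: e^(-10s)/(s+3)

Final answer: e^(-10s)/(s+3)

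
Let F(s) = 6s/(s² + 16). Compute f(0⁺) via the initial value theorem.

f(0⁺) = lim_{s→∞} s·6s/(s² + 16) = lim_{s→∞} 6s²/(s² + 16) = 6

Final answer: 6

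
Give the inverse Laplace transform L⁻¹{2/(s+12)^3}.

L⁻¹{n!/(s-a)^(n+1)} = t^n·e^(at), so L⁻¹{2/(s+12)^3} = t^2·e^(-12t)

Final answer: t^2·e^(-12t)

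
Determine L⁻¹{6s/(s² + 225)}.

This is the form c·s/(s² + a²) with a = 15, c = 6. L⁻¹ = 6·cos(15t)

Final answer: 6·cos(15t)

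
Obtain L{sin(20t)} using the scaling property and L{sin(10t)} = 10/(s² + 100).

Using L{f(at)} = (1/a)F(s/a) with a=2: L{sin(20t)} = (1/2) · 10/((s/2)² + 100) = (1/2) · 10·4/(s² + 400) = 20/(s² + 400)

Final answer: 20/(s² + 400)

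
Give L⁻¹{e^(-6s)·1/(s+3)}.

L⁻¹{1/(s+3)} = e^(-3t). By the time shift theorem, L⁻¹{e^(-as)F(s)} = u(t-a)f(t-a) with a=6, so L⁻¹{e^(-6s)·1/(s+3)} = u(t-6)·e^(-3(t-6))

Final answer: u(t-6)·e^(-3(t-6))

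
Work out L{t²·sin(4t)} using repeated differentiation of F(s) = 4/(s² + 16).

F(s) = 4/(s² + 16). F'(s) = -8s/(s² + 16)². F''(s) = -8(16 - 3s²)/(s² + 16)³ = (24s² - 128)/(s² + 16)³. So L{t²·sin(4t)} = (-1)² F''(s) = (24s² - 128)/(s² + 16)³

Final answer: (24s² - 128)/(s² + 16)³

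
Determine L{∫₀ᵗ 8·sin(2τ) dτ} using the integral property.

L{∫₀ᵗ f(τ)dτ} = F(s)/s with F(s) = 16/(s² + 4), so the result is (16/(s² + 4))/s = 16/(s(s² + 4))

Final answer: 16/(s(s² + 4))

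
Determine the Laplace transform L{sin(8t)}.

L{sin(ωt)} = ω/(s² + ω²), so L{sin(8t)} = 8/(s² + 64)

Final answer: 8/(s² + 64)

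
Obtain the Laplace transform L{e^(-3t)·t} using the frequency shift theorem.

L{e^(at)·t^n} = n!/(s-a)^(n+1), so L{e^(-3t)·t} = 1/(s+3)^2

Final answer: 1/(s+3)^2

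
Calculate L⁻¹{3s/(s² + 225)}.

This is the form c·s/(s² + a²) with a = 15, c = 3. L⁻¹ = 3·cos(15t)

Final answer: 3·cos(15t)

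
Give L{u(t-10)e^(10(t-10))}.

u(t-a)f(t-a) with f(t)=e^(10t). L{e^(10t)} = 1/(s-10). By time shift: e^(-10s)/(s-10)

Final answer: e^(-10s)/(s-10)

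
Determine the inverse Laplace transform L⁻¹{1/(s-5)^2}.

L⁻¹{n!/(s-a)^(n+1)} = t^n·e^(at), so L⁻¹{1/(s-5)^2} = t·e^(5t)

Final answer: t·e^(5t)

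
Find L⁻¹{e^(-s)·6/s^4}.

L⁻¹{6/s^4} = t^3. By the time shift theorem, L⁻¹{e^(-as)F(s)} = u(t-a)f(t-a) with a=1, so L⁻¹{e^(-s)·6/s^4} = u(t-1)·(t-1)^3

Final answer: u(t-1)·(t-1)^3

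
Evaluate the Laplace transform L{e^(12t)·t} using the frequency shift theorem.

L{e^(at)·t^n} = n!/(s-a)^(n+1), so L{e^(12t)·t} = 1/(s-12)^2

Final answer: 1/(s-12)^2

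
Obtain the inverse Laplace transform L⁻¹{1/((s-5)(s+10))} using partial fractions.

Decompose: A/(s-5) + B/(s+10). A = 1/15, B = -1/15. f(t) = (e^(5t) - e^(-10t))/15

Final answer: (e^(5t) - e^(-10t))/15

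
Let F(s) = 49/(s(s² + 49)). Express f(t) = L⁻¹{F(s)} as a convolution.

49/(s(s² + 49)) = (1/s)·(49/(s² + 49)) = L{1}·L{7·sin(7t)}. So f(t) = 1*(7·sin(7t)) = ∫₀ᵗ 7·sin(7τ) dτ

Final answer: ∫₀ᵗ 7·sin(7τ) dτ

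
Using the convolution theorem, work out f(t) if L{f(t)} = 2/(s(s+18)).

2/(s(s+18)) = (2/s)·(1/(s+18)) = L{2}·L{e^(-18t)}. By convolution, f(t) = 2*e^(-18t) = ∫₀ᵗ 2·e^(-18τ) dτ = 2·(1 - e^(-18t))/18

Final answer: 2·(1 - e^(-18t))/18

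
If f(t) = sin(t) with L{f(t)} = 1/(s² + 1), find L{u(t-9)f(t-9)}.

Time shift theorem: L{u(t-a)f(t-a)} = e^(-as)F(s). Here a=9, F(s) = 1/(s² + 1), so L{u(t-9)f(t-9)} = e^(-9s)·1/(s² + 1)

Final answer: e^(-9s)·1/(s² + 1)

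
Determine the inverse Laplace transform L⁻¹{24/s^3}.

L⁻¹{n!/s^(n+1)} = t^n with n=2. So L⁻¹{2/s^3} = t^2, and L⁻¹{24/s^3} = (24/2)·t^2 = 12·t^2

Final answer: 12·t^2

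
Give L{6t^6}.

L{t^n} = n!/s^(n+1). So L{6t^6} = 6·6!/s^7 = 4320/s^7

Final answer: 4320/s^7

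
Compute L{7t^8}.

L{t^n} = n!/s^(n+1). So L{7t^8} = 7·8!/s^9 = 282240/s^9

Final answer: 282240/s^9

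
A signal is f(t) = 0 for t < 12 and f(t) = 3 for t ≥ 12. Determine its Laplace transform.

f(t) = 3·u(t-12). L{u(t-12)} = e^(-12s)/s, so L{f(t)} = 3·e^(-12s)/s

Final answer: 3·e^(-12s)/s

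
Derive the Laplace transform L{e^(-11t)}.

L{e^(at)} = 1/(s-a), so L{e^(-11t)} = 1/(s+11)

Final answer: 1/(s+11)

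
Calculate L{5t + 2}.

L{5t + 2} = 5·L{t} + 2·L{1} = 5/s² + 2/s

Final answer: 5/s² + 2/s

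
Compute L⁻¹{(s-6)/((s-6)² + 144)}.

Using frequency shift: L⁻¹{(s-a)/((s-a)² + b²)} = e^(at)cos(bt). Here a=6, b=12

Final answer: e^(6t)·cos(12t)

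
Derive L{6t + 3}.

L{6t + 3} = 6·L{t} + 3·L{1} = 6/s² + 3/s

Final answer: 6/s² + 3/s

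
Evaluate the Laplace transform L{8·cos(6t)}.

L{cos(ωt)} = s/(s² + ω²), so L{cos(6t)} = s/(s² + 36). Then L{8·cos(6t)} = 8·s/(s² + 36) = 8s/(s² + 36)

Final answer: 8s/(s² + 36)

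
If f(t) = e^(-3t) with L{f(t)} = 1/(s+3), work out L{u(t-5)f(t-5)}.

Time shift theorem: L{u(t-a)f(t-a)} = e^(-as)F(s). Here a=5, F(s) = 1/(s+3), so L{u(t-5)f(t-5)} = e^(-5s)·1/(s+3)

Final answer: e^(-5s)·1/(s+3)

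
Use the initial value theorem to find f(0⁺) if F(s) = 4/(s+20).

f(0⁺) = lim_{s→∞} s·4/(s+20) = lim_{s→∞} 4s/(s+20) = 4

Final answer: 4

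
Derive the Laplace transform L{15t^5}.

L{15t^5} = 15 · L{t^5} = 15 · 120/s^6 = 1800/s^6

Final answer: 1800/s^6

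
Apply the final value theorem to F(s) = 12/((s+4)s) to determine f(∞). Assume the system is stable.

f(∞) = lim_{s→0} sF(s) = lim_{s→0} 12/(s+4) = 3

Final answer: 3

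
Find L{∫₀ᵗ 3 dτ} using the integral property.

L{∫₀ᵗ f(τ)dτ} = F(s)/s with f(t) = 3. F(s) = 3/s, so L{∫₀ᵗ 3 dτ} = (3/s)/s = 3/s². (Check: ∫₀ᵗ 3 dτ = 3t.)

Final answer: 3/s²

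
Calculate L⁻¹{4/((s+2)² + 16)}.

Form: b/((s-a)² + b²) → e^(at)sin(bt). With a=-2, b=4

Final answer: e^(-2t)·sin(4t)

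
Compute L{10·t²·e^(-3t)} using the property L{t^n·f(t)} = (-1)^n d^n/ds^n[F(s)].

L{e^(-3t)} = 1/(s+3). d/ds[1/(s+3)] = -1/(s+3)². d²/ds²[1/(s+3)] = 2/(s+3)³. So L{t²·e^(-3t)} = (-1)² · 2/(s+3)³ = 2/(s+3)³. Then L{10·t²·e^(-3t)} = 10·2/(s+3)³ = 20/(s+3)³

Final answer: 20/(s+3)³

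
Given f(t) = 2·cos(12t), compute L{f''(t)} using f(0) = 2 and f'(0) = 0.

F(s) = 2s/(s² + 144). L{f''(t)} = s²F(s) - sf(0) - f'(0) = 2s³/(s² + 144) - 2s = (2s³ - 2s(s² + 144))/(s² + 144) = -288s/(s² + 144)

Final answer: -288s/(s² + 144)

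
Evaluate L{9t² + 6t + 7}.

L{9t² + 6t + 7} = 9·2/s³ + 6/s² + 7/s = 18/s³ + 6/s² + 7/s

Final answer: 18/s³ + 6/s² + 7/s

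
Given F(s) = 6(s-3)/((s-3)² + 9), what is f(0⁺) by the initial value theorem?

f(0⁺) = lim_{s→∞} sF(s) = lim_{s→∞} 6s(s-3)/((s-3)² + 9) = 6

Final answer: 6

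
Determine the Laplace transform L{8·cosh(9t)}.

L{cosh(ωt)} = s/(s² - ω²), so L{cosh(9t)} = s/(s² - 81). Then L{8·cosh(9t)} = 8·s/(s² - 81) = 8s/(s² - 81)

Final answer: 8s/(s² - 81)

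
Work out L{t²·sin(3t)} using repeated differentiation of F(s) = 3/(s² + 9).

F(s) = 3/(s² + 9). F'(s) = -6s/(s² + 9)². F''(s) = -6(9 - 3s²)/(s² + 9)³ = (18s² - 54)/(s² + 9)³. So L{t²·sin(3t)} = (-1)² F''(s) = (18s² - 54)/(s² + 9)³

Final answer: (18s² - 54)/(s² + 9)³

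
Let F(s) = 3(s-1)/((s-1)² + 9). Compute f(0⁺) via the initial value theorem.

f(0⁺) = lim_{s→∞} sF(s) = lim_{s→∞} 3s(s-1)/((s-1)² + 9) = 3

Final answer: 3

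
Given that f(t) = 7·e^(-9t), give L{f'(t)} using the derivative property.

f(0) = 7, F(s) = 7/(s+9). L{f'(t)} = s·F(s) - f(0) = 7s/(s+9) - 7 = (7s - 7(s+9))/(s+9) = -63/(s+9)

Final answer: -63/(s+9)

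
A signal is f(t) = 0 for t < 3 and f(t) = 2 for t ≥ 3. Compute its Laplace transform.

f(t) = 2·u(t-3). L{u(t-3)} = e^(-3s)/s, so L{f(t)} = 2·e^(-3s)/s

Final answer: 2·e^(-3s)/s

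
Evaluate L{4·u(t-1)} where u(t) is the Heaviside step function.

L{u(t-a)} = e^(-as)/s. Here a=1, so L{u(t-1)} = e^(-s)/s, and L{4·u(t-1)} = 4·e^(-s)/s

Final answer: 4·e^(-s)/s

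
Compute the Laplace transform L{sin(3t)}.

L{sin(ωt)} = ω/(s² + ω²), so L{sin(3t)} = 3/(s² + 9)

Final answer: 3/(s² + 9)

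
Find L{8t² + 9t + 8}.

L{8t² + 9t + 8} = 8·2/s³ + 9/s² + 8/s = 16/s³ + 9/s² + 8/s

Final answer: 16/s³ + 9/s² + 8/s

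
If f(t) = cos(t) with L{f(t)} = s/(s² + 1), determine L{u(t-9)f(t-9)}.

Time shift theorem: L{u(t-a)f(t-a)} = e^(-as)F(s). Here a=9, F(s) = s/(s² + 1), so L{u(t-9)f(t-9)} = e^(-9s)·s/(s² + 1)

Final answer: e^(-9s)·s/(s² + 1)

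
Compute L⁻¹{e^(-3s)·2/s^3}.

L⁻¹{2/s^3} = t^2. By the time shift theorem, L⁻¹{e^(-as)F(s)} = u(t-a)f(t-a) with a=3, so L⁻¹{e^(-3s)·2/s^3} = u(t-3)·(t-3)^2

Final answer: u(t-3)·(t-3)^2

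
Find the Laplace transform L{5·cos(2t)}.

L{cos(ωt)} = s/(s² + ω²), so L{cos(2t)} = s/(s² + 4). Then L{5·cos(2t)} = 5·s/(s² + 4) = 5s/(s² + 4)

Final answer: 5s/(s² + 4)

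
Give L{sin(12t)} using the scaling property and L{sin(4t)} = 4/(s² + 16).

Using L{f(at)} = (1/a)F(s/a) with a=3: L{sin(12t)} = (1/3) · 4/((s/3)² + 16) = (1/3) · 4·9/(s² + 144) = 12/(s² + 144)

Final answer: 12/(s² + 144)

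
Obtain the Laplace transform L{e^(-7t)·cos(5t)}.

L{e^(at)·cos(ωt)} = (s-a)/((s-a)² + ω²), so L{e^(-7t)·cos(5t)} = (s+7)/((s+7)² + 25)

Final answer: (s+7)/((s+7)² + 25)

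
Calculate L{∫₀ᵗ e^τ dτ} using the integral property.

L{∫₀ᵗ f(τ)dτ} = F(s)/s with F(s) = 1/(s-1), so L{∫₀ᵗ e^τ dτ} = 1/(s(s-1))

Final answer: 1/(s(s-1))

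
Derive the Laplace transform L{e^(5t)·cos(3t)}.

L{e^(at)·cos(ωt)} = (s-a)/((s-a)² + ω²), so L{e^(5t)·cos(3t)} = (s-5)/((s-5)² + 9)

Final answer: (s-5)/((s-5)² + 9)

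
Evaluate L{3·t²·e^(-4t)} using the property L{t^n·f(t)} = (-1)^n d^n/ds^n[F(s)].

L{e^(-4t)} = 1/(s+4). d/ds[1/(s+4)] = -1/(s+4)². d²/ds²[1/(s+4)] = 2/(s+4)³. So L{t²·e^(-4t)} = (-1)² · 2/(s+4)³ = 2/(s+4)³. Then L{3·t²·e^(-4t)} = 3·2/(s+4)³ = 6/(s+4)³

Final answer: 6/(s+4)³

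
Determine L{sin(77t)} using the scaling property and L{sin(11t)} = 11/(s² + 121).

Using L{f(at)} = (1/a)F(s/a) with a=7: L{sin(77t)} = (1/7) · 11/((s/7)² + 121) = (1/7) · 11·49/(s² + 5929) = 77/(s² + 5929)

Final answer: 77/(s² + 5929)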